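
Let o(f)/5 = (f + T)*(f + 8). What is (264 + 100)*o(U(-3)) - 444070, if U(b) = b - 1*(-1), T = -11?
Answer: -586030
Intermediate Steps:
U(b) = 1 + b (U(b) = b + 1 = 1 + b)
o(f) = 5*(-11 + f)*(8 + f) (o(f) = 5*((f - 11)*(f + 8)) = 5*((-11 + f)*(8 + f)) = 5*(-11 + f)*(8 + f))
(264 + 100)*o(U(-3)) - 444070 = (264 + 100)*(-440 - 15*(1 - 3) + 5*(1 - 3)**2) - 444070 = 364*(-440 - 15*(-2) + 5*(-2)**2) - 444070 = 364*(-440 + 30 + 5*4) - 444070 = 364*(-440 + 30 + 20) - 444070 = 364*(-390) - 444070 = -141960 - 444070 = -586030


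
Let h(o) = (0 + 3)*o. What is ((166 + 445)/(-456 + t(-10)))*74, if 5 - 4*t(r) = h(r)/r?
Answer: -90428/911 ≈ -99.262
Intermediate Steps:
h(o) = 3*o
t(r) = ½ (t(r) = 5/4 - 3*r/(4*r) = 5/4 - ¼*3 = 5/4 - ¾ = ½)
((166 + 445)/(-456 + t(-10)))*74 = ((166 + 445)/(-456 + ½))*74 = (611/(-911/2))*74 = (611*(-2/911))*74 = -1222/911*74 = -90428/911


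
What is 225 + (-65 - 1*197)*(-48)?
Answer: 12801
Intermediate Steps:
225 + (-65 - 1*197)*(-48) = 225 + (-65 - 197)*(-48) = 225 - 262*(-48) = 225 + 12576 = 12801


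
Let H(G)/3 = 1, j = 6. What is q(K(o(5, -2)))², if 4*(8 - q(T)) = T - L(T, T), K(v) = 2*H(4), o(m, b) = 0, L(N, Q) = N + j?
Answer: 361/4 ≈ 90.250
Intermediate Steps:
H(G) = 3 (H(G) = 3*1 = 3)
L(N, Q) = 6 + N (L(N, Q) = N + 6 = 6 + N)
K(v) = 6 (K(v) = 2*3 = 6)
q(T) = 19/2 (q(T) = 8 - (T - (6 + T))/4 = 8 - (T + (-6 - T))/4 = 8 - ¼*(-6) = 8 + 3/2 = 19/2)
q(K(o(5, -2)))² = (19/2)² = 361/4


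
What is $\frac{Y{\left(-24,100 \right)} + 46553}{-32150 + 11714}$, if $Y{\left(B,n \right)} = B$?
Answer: $- \frac{46529}{20436} \approx -2.2768$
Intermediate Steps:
$\frac{Y{\left(-24,100 \right)} + 46553}{-32150 + 11714} = \frac{-24 + 46553}{-32150 + 11714} = \frac{46529}{-20436} = 46529 \left(- \frac{1}{20436}\right) = - \frac{46529}{20436}$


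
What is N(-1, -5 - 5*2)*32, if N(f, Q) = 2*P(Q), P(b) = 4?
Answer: 256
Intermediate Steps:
N(f, Q) = 8 (N(f, Q) = 2*4 = 8)
N(-1, -5 - 5*2)*32 = 8*32 = 256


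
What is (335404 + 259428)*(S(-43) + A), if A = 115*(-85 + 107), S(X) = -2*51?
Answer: 1444252096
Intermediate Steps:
S(X) = -102
A = 2530 (A = 115*22 = 2530)
(335404 + 259428)*(S(-43) + A) = (335404 + 259428)*(-102 + 2530) = 594832*2428 = 1444252096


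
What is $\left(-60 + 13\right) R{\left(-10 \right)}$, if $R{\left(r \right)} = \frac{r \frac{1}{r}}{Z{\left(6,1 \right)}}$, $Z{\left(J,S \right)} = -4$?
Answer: $\frac{47}{4} \approx 11.75$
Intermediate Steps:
$R{\left(r \right)} = - \frac{1}{4}$ ($R{\left(r \right)} = \frac{r \frac{1}{r}}{-4} = 1 \left(- \frac{1}{4}\right) = - \frac{1}{4}$)
$\left(-60 + 13\right) R{\left(-10 \right)} = \left(-60 + 13\right) \left(- \frac{1}{4}\right) = \left(-47\right) \left(- \frac{1}{4}\right) = \frac{47}{4}$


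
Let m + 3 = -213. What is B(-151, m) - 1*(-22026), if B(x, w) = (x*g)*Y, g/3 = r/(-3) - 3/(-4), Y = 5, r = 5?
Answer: 96409/4 ≈ 24102.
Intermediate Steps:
m = -216 (m = -3 - 213 = -216)
g = -11/4 (g = 3*(5/(-3) - 3/(-4)) = 3*(5*(-1/3) - 3*(-1/4)) = 3*(-5/3 + 3/4) = 3*(-11/12) = -11/4 ≈ -2.7500)
B(x, w) = -55*x/4 (B(x, w) = (x*(-11/4))*5 = -11*x/4*5 = -55*x/4)
B(-151, m) - 1*(-22026) = -55/4*(-151) - 1*(-22026) = 8305/4 + 22026 = 96409/4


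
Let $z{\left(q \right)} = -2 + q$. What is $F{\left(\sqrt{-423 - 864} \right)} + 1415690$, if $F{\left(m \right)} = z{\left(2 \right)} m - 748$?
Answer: $1414942$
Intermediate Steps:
$F{\left(m \right)} = -748$ ($F{\left(m \right)} = \left(-2 + 2\right) m - 748 = 0 m - 748 = 0 - 748 = -748$)
$F{\left(\sqrt{-423 - 864} \right)} + 1415690 = -748 + 1415690 = 1414942$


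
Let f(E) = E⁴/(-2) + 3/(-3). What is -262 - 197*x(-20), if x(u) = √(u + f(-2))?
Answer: -262 - 197*I*√29 ≈ -262.0 - 1060.9*I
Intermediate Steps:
f(E) = -1 - E⁴/2 (f(E) = E⁴*(-½) + 3*(-⅓) = -E⁴/2 - 1 = -1 - E⁴/2)
x(u) = √(-9 + u) (x(u) = √(u + (-1 - ½*(-2)⁴)) = √(u + (-1 - ½*16)) = √(u + (-1 - 8)) = √(u - 9) = √(-9 + u))
-262 - 197*x(-20) = -262 - 197*√(-9 - 20) = -262 - 197*I*√29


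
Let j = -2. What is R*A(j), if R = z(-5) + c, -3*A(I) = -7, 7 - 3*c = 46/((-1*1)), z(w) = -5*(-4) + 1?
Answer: 812/9 ≈ 90.222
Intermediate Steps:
z(w) = 21 (z(w) = 20 + 1 = 21)
c = 53/3 (c = 7/3 - 46/(3*((-1*1))) = 7/3 - 46/(3*(-1)) = 7/3 - 46*(-1)/3 = 7/3 - ⅓*(-46) = 7/3 + 46/3 = 53/3 ≈ 17.667)
A(I) = 7/3 (A(I) = -⅓*(-7) = 7/3)
R = 116/3 (R = 21 + 53/3 = 116/3 ≈ 38.667)
R*A(j) = (116/3)*(7/3) = 812/9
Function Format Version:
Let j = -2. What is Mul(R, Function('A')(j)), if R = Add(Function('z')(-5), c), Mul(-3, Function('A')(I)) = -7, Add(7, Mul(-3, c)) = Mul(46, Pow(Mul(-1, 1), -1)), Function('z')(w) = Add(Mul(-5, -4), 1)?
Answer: Rational(812, 9) ≈ 90.222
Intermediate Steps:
Function('z')(w) = 21 (Function('z')(w) = Add(20, 1) = 21)
c = Rational(53, 3) (c = Add(Rational(7, 3), Mul(Rational(-1, 3), Mul(46, Pow(Mul(-1, 1), -1)))) = Add(Rational(7, 3), Mul(Rational(-1, 3), Mul(46, Pow(-1, -1)))) = Add(Rational(7, 3), Mul(Rational(-1, 3), Mul(46, -1))) = Add(Rational(7, 3), Mul(Rational(-1, 3), -46)) = Add(Rational(7, 3), Rational(46, 3)) = Rational(53, 3) ≈ 17.667)
Function('A')(I) = Rational(7, 3) (Function('A')(I) = Mul(Rational(-1, 3), -7) = Rational(7, 3))
R = Rational(116, 3) (R = Add(21, Rational(53, 3)) = Rational(116, 3) ≈ 38.667)
Mul(R, Function('A')(j)) = Mul(Rational(116, 3), Rational(7, 3)) = Rational(812, 9)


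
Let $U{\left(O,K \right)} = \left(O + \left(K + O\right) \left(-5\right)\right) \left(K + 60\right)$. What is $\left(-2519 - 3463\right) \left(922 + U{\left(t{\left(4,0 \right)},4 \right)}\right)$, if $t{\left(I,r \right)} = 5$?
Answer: $9798516$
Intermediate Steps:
$U{\left(O,K \right)} = \left(60 + K\right) \left(- 5 K - 4 O\right)$ ($U{\left(O,K \right)} = \left(O - \left(5 K + 5 O\right)\right) \left(60 + K\right) = \left(- 5 K - 4 O\right) \left(60 + K\right) = \left(60 + K\right) \left(- 5 K - 4 O\right)$)
$\left(-2519 - 3463\right) \left(922 + U{\left(t{\left(4,0 \right)},4 \right)}\right) = \left(-2519 - 3463\right) \left(922 - \left(2400 + 80 + 80\right)\right) = - 5982 \left(922 - 2560\right) = \left(-5982\right) \left(-1638\right) = 9798516$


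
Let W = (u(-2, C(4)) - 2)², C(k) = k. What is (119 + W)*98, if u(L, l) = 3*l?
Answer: 21462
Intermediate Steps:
W = 100 (W = (3*4 - 2)² = (12 - 2)² = 10² = 100)
(119 + W)*98 = (119 + 100)*98 = 219*98 = 21462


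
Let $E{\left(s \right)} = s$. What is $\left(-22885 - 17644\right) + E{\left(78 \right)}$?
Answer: $-40451$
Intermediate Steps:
$\left(-22885 - 17644\right) + E{\left(78 \right)} = \left(-22885 - 17644\right) + 78 = -40529 + 78 = -40451$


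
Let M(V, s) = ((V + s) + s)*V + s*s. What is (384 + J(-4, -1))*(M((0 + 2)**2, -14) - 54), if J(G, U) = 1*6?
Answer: 17940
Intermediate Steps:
J(G, U) = 6
M(V, s) = s**2 + V*(V + 2*s) (M(V, s) = (V + 2*s)*V + s**2 = V*(V + 2*s) + s**2 = s**2 + V*(V + 2*s))
(384 + J(-4, -1))*(M((0 + 2)**2, -14) - 54) = (384 + 6)*((((0 + 2)**2)**2 + (-14)**2 + 2*(0 + 2)**2*(-14)) - 54) = 390*(((2**2)**2 + 196 + 2*2**2*(-14)) - 54) = 390*((4**2 + 196 + 2*4*(-14)) - 54) = 390*((16 + 196 - 112) - 54) = 390*(100 - 54) = 390*46 = 17940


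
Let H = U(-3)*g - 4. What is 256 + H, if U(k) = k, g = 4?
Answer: 240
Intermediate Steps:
H = -16 (H = -3*4 - 4 = -12 - 4 = -16)
256 + H = 256 - 16 = 240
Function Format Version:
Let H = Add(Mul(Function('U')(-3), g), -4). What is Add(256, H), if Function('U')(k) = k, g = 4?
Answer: 240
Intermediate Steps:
H = -16 (H = Add(Mul(-3, 4), -4) = Add(-12, -4) = -16)
Add(256, H) = Add(256, -16) = 240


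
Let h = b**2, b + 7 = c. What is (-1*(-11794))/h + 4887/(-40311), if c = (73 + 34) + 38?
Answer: 7080739/14216346 ≈ 0.49807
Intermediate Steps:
c = 145 (c = 107 + 38 = 145)
b = 138 (b = -7 + 145 = 138)
h = 19044 (h = 138**2 = 19044)
(-1*(-11794))/h + 4887/(-40311) = -1*(-11794)/19044 + 4887/(-40311) = 11794*(1/19044) + 4887*(-1/40311) = 5897/9522 - 181/1493 = 7080739/14216346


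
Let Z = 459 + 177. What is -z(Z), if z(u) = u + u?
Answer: -1272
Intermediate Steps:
Z = 636
z(u) = 2*u
-z(Z) = -2*636 = -1*1272 = -1272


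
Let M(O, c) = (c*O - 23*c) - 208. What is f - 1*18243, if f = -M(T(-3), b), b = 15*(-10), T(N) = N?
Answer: -21935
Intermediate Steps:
b = -150
M(O, c) = -208 - 23*c + O*c (M(O, c) = (O*c - 23*c) - 208 = (-23*c + O*c) - 208 = -208 - 23*c + O*c)
f = -3692 (f = -(-208 - 23*(-150) - 3*(-150)) = -(-208 + 3450 + 450) = -1*3692 = -3692)
f - 1*18243 = -3692 - 1*18243 = -3692 - 18243 = -21935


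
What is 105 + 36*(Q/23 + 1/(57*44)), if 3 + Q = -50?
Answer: 106032/4807 ≈ 22.058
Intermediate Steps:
Q = -53 (Q = -3 - 50 = -53)
105 + 36*(Q/23 + 1/(57*44)) = 105 + 36*(-53/23 + 1/(57*44)) = 105 + 36*(-53*1/23 + (1/57)*(1/44)) = 105 + 36*(-53/23 + 1/2508) = 105 + 36*(-132901/57684) = 105 - 398703/4807 = 106032/4807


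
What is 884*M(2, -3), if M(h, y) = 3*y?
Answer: -7956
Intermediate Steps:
884*M(2, -3) = 884*(3*(-3)) = 884*(-9) = -7956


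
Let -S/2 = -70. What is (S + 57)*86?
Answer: 16942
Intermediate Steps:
S = 140 (S = -2*(-70) = 140)
(S + 57)*86 = (140 + 57)*86 = 197*86 = 16942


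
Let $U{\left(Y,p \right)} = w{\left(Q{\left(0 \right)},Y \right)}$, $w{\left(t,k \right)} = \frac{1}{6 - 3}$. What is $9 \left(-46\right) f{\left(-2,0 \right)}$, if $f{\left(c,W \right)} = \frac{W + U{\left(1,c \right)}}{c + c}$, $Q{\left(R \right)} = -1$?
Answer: $\frac{69}{2} \approx 34.5$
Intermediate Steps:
$w{\left(t,k \right)} = \frac{1}{3}$
$U{\left(Y,p \right)} = \frac{1}{3}$
$f{\left(c,W \right)} = \frac{\frac{1}{3} + W}{2 c}$ ($f{\left(c,W \right)} = \frac{W + \frac{1}{3}}{c + c} = \frac{\frac{1}{3} + W}{2 c}$)
$9 \left(-46\right) f{\left(-2,0 \right)} = 9 \left(-46\right) \frac{1 + 3 \cdot 0}{6 \left(-2\right)} = - 414 \cdot \frac{1}{6} \left(- \frac{1}{2}\right) \left(1 + 0\right) = - 414 \cdot \frac{1}{6} \left(- \frac{1}{2}\right) 1 = \left(-414\right) \left(- \frac{1}{12}\right) = \frac{69}{2}$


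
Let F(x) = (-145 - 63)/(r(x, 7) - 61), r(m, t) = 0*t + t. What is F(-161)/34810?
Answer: 52/469935 ≈ 0.00011065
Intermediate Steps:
r(m, t) = t (r(m, t) = 0 + t = t)
F(x) = 104/27 (F(x) = (-145 - 63)/(7 - 61) = -208/(-54) = -208*(-1/54) = 104/27)
F(-161)/34810 = (104/27)/34810 = (104/27)*(1/34810) = 52/469935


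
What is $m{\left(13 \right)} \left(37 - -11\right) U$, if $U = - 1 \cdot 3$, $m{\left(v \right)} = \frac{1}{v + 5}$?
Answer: $-8$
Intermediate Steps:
$m{\left(v \right)} = \frac{1}{5 + v}$
$U = -3$ ($U = \left(-1\right) 3 = -3$)
$m{\left(13 \right)} \left(37 - -11\right) U = \frac{\left(37 - -11\right) \left(-3\right)}{5 + 13} = \frac{\left(37 + 11\right) \left(-3\right)}{18} = \frac{48 \left(-3\right)}{18} = \frac{1}{18} \left(-144\right) = -8$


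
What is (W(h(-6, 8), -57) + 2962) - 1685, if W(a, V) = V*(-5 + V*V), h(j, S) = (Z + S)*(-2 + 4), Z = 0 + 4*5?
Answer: -183631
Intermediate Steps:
Z = 20 (Z = 0 + 20 = 20)
h(j, S) = 40 + 2*S (h(j, S) = (20 + S)*(-2 + 4) = (20 + S)*2 = 40 + 2*S)
W(a, V) = V*(-5 + V**2)
(W(h(-6, 8), -57) + 2962) - 1685 = (-57*(-5 + (-57)**2) + 2962) - 1685 = (-57*(-5 + 3249) + 2962) - 1685 = (-57*3244 + 2962) - 1685 = (-184908 + 2962) - 1685 = -181946 - 1685 = -183631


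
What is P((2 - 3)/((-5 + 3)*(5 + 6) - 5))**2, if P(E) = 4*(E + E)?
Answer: 64/729 ≈ 0.087791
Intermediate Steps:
P(E) = 8*E (P(E) = 4*(2*E) = 8*E)
P((2 - 3)/((-5 + 3)*(5 + 6) - 5))**2 = (8*((2 - 3)/((-5 + 3)*(5 + 6) - 5)))**2 = (8*(-1/(-2*11 - 5)))**2 = (8*(-1/(-22 - 5)))**2 = (8*(-1/(-27)))**2 = (8*(-1*(-1/27)))**2 = (8*(1/27))**2 = (8/27)**2 = 64/729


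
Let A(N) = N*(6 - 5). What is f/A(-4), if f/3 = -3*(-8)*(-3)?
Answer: 54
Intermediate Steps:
f = -216 (f = 3*(-3*(-8)*(-3)) = 3*(24*(-3)) = 3*(-72) = -216)
A(N) = N (A(N) = N*1 = N)
f/A(-4) = -216/(-4) = -216*(-1/4) = 54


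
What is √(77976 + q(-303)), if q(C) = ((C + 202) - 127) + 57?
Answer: 3*√8645 ≈ 278.94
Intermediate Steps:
q(C) = 132 + C (q(C) = ((202 + C) - 127) + 57 = (75 + C) + 57 = 132 + C)
√(77976 + q(-303)) = √(77976 + (132 - 303)) = √(77976 - 171) = √77805 = 3*√8645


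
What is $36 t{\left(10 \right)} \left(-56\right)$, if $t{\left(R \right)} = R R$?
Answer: $-201600$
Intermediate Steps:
$t{\left(R \right)} = R^{2}$
$36 t{\left(10 \right)} \left(-56\right) = 36 \cdot 10^{2} \left(-56\right) = 36 \cdot 100 \left(-56\right) = 3600 \left(-56\right) = -201600$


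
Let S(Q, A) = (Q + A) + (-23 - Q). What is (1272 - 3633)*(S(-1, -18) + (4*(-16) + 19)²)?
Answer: -4684224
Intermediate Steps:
S(Q, A) = -23 + A (S(Q, A) = (A + Q) + (-23 - Q) = -23 + A)
(1272 - 3633)*(S(-1, -18) + (4*(-16) + 19)²) = (1272 - 3633)*((-23 - 18) + (4*(-16) + 19)²) = -2361*(-41 + (-64 + 19)²) = -2361*(-41 + (-45)²) = -2361*(-41 + 2025) = -2361*1984 = -4684224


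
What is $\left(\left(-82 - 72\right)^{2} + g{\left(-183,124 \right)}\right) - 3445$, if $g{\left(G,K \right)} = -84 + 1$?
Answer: $20188$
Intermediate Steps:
$g{\left(G,K \right)} = -83$
$\left(\left(-82 - 72\right)^{2} + g{\left(-183,124 \right)}\right) - 3445 = \left(\left(-82 - 72\right)^{2} - 83\right) - 3445 = \left(\left(-154\right)^{2} - 83\right) - 3445 = \left(23716 - 83\right) - 3445 = 23633 - 3445 = 20188$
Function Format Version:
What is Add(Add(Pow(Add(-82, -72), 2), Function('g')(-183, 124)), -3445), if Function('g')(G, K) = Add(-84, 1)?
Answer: 20188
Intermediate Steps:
Function('g')(G, K) = -83
Add(Add(Pow(Add(-82, -72), 2), Function('g')(-183, 124)), -3445) = Add(Add(Pow(Add(-82, -72), 2), -83), -3445) = Add(Add(Pow(-154, 2), -83), -3445) = Add(Add(23716, -83), -3445) = Add(23633, -3445) = 20188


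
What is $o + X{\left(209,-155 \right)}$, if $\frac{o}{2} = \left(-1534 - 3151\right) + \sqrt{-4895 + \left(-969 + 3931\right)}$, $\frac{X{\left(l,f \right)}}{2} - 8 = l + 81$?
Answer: $-8774 + 2 i \sqrt{1933} \approx -8774.0 + 87.932 i$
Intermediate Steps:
$X{\left(l,f \right)} = 178 + 2 l$ ($X{\left(l,f \right)} = 16 + 2 \left(l + 81\right) = 16 + 2 \left(81 + l\right) = 16 + \left(162 + 2 l\right) = 178 + 2 l$)
$o = -9370 + 2 i \sqrt{1933}$ ($o = 2 \left(\left(-1534 - 3151\right) + \sqrt{-4895 + \left(-969 + 3931\right)}\right) = 2 \left(-4685 + \sqrt{-4895 + 2962}\right) = 2 \left(-4685 + \sqrt{-1933}\right) = 2 \left(-4685 + i \sqrt{1933}\right) = -9370 + 2 i \sqrt{1933} \approx -9370.0 + 87.932 i$)
$o + X{\left(209,-155 \right)} = \left(-9370 + 2 i \sqrt{1933}\right) + \left(178 + 2 \cdot 209\right) = \left(-9370 + 2 i \sqrt{1933}\right) + \left(178 + 418\right) = \left(-9370 + 2 i \sqrt{1933}\right) + 596 = -8774 + 2 i \sqrt{1933}$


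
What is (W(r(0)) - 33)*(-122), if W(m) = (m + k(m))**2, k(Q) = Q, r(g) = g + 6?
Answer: -13542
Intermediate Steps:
r(g) = 6 + g
W(m) = 4*m**2 (W(m) = (m + m)**2 = (2*m)**2 = 4*m**2)
(W(r(0)) - 33)*(-122) = (4*(6 + 0)**2 - 33)*(-122) = (4*6**2 - 33)*(-122) = (4*36 - 33)*(-122) = (144 - 33)*(-122) = 111*(-122) = -13542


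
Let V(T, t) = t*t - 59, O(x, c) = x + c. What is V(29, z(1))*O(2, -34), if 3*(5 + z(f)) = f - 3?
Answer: 7744/9 ≈ 860.44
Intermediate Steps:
z(f) = -6 + f/3 (z(f) = -5 + (f - 3)/3 = -5 + (-3 + f)/3 = -5 + (-1 + f/3) = -6 + f/3)
O(x, c) = c + x
V(T, t) = -59 + t**2 (V(T, t) = t**2 - 59 = -59 + t**2)
V(29, z(1))*O(2, -34) = (-59 + (-6 + (1/3)*1)**2)*(-34 + 2) = (-59 + (-6 + 1/3)**2)*(-32) = (-59 + (-17/3)**2)*(-32) = (-59 + 289/9)*(-32) = -242/9*(-32) = 7744/9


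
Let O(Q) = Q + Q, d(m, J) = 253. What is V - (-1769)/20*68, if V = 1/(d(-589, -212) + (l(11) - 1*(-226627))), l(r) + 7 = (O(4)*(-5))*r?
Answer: 6809519614/1132165 ≈ 6014.6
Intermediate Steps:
O(Q) = 2*Q
l(r) = -7 - 40*r (l(r) = -7 + ((2*4)*(-5))*r = -7 + (8*(-5))*r = -7 - 40*r)
V = 1/226433 (V = 1/(253 + ((-7 - 40*11) - 1*(-226627))) = 1/(253 + ((-7 - 440) + 226627)) = 1/(253 + (-447 + 226627)) = 1/(253 + 226180) = 1/226433 ≈ 4.4163e-6)
V - (-1769)/20*68 = 1/226433 - (-1769)/20*68 = 1/226433 - 61*(-29/20)*68 = 1/226433 + (1769/20)*68 = 1/226433 + 30073/5 = 6809519614/1132165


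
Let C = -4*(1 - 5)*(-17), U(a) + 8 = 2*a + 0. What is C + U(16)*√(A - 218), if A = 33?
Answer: -272 + 24*I*√185 ≈ -272.0 + 326.44*I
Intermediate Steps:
U(a) = -8 + 2*a (U(a) = -8 + (2*a + 0) = -8 + 2*a)
C = -272 (C = -4*(-4)*(-17) = 16*(-17) = -272)
C + U(16)*√(A - 218) = -272 + (-8 + 2*16)*√(33 - 218) = -272 + (-8 + 32)*√(-185) = -272 + 24*(I*√185) = -272 + 24*I*√185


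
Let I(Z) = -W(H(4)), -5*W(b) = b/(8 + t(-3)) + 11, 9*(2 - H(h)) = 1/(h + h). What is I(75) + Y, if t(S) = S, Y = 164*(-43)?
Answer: -12689497/1800 ≈ -7049.7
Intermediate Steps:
H(h) = 2 - 1/(18*h) (H(h) = 2 - 1/(9*(h + h)) = 2 - 1/(2*h)/9 = 2 - 1/(18*h))
Y = -7052
W(b) = -11/5 - b/25 (W(b) = -(b/(8 - 3) + 11)/5 = -(b/5 + 11)/5 = -(11 + b/5)/5 = -11/5 - b/25)
I(Z) = 4103/1800 (I(Z) = -(-11/5 - (2 - 1/18/4)/25) = -(-11/5 - (2 - 1/18*1/4)/25) = -(-11/5 - (2 - 1/72)/25) = -(-11/5 - 1/25*143/72) = -(-11/5 - 143/1800) = -1*(-4103/1800) = 4103/1800)
I(75) + Y = 4103/1800 - 7052 = -12689497/1800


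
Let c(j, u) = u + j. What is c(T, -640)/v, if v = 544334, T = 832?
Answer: 96/272167 ≈ 0.00035272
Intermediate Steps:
c(j, u) = j + u
c(T, -640)/v = (832 - 640)/544334 = 192*(1/544334) = 96/272167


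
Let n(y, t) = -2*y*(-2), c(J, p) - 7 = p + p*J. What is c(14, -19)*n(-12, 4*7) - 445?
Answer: 12899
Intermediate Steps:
c(J, p) = 7 + p + J*p (c(J, p) = 7 + (p + p*J) = 7 + (p + J*p) = 7 + p + J*p)
n(y, t) = 4*y
c(14, -19)*n(-12, 4*7) - 445 = (7 - 19 + 14*(-19))*(4*(-12)) - 445 = (7 - 19 - 266)*(-48) - 445 = -278*(-48) - 445 = 13344 - 445 = 12899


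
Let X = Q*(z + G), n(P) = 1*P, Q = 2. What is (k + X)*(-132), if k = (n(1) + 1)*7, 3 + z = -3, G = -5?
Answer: 1056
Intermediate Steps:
z = -6 (z = -3 - 3 = -6)
n(P) = P
X = -22 (X = 2*(-6 - 5) = 2*(-11) = -22)
k = 14 (k = (1 + 1)*7 = 2*7 = 14)
(k + X)*(-132) = (14 - 22)*(-132) = -8*(-132) = 1056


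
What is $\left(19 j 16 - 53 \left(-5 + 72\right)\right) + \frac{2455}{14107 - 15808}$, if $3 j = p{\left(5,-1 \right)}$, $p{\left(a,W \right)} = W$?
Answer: $- \frac{6215074}{1701} \approx -3653.8$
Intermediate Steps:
$j = - \frac{1}{3}$ ($j = \frac{1}{3} \left(-1\right) = - \frac{1}{3} \approx -0.33333$)
$\left(19 j 16 - 53 \left(-5 + 72\right)\right) + \frac{2455}{14107 - 15808} = \left(19 \left(- \frac{1}{3}\right) 16 - 53 \left(-5 + 72\right)\right) + \frac{2455}{14107 - 15808} = \left(\left(- \frac{19}{3}\right) 16 - 3551\right) + \frac{2455}{14107 - 15808} = \left(- \frac{304}{3} - 3551\right) + \frac{2455}{-1701} = - \frac{10957}{3} + 2455 \left(- \frac{1}{1701}\right) = - \frac{10957}{3} - \frac{2455}{1701} = - \frac{6215074}{1701}$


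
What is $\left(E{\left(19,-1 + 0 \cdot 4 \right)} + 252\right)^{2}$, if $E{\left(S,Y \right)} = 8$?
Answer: $67600$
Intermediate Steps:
$\left(E{\left(19,-1 + 0 \cdot 4 \right)} + 252\right)^{2} = \left(8 + 252\right)^{2} = 260^{2} = 67600$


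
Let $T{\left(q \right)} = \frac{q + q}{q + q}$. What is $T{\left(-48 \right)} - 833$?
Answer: $-832$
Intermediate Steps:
$T{\left(q \right)} = 1$ ($T{\left(q \right)} = \frac{2 q}{2 q} = 2 q \frac{1}{2 q} = 1$)
$T{\left(-48 \right)} - 833 = 1 - 833 = -832$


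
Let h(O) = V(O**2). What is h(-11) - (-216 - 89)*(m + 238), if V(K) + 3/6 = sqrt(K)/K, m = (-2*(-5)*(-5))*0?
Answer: 1596971/22 ≈ 72590.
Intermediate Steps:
m = 0 (m = (10*(-5))*0 = -50*0 = 0)
V(K) = -1/2 + 1/sqrt(K) (V(K) = -1/2 + sqrt(K)/K = -1/2 + 1/sqrt(K))
h(O) = -1/2 + 1/sqrt(O**2)
h(-11) - (-216 - 89)*(m + 238) = (-1/2 + 1/sqrt((-11)**2)) - (-216 - 89)*(0 + 238) = (-1/2 + 1/sqrt(121)) - (-305)*238 = (-1/2 + 1/11) - 1*(-72590) = -9/22 + 72590 = 1596971/22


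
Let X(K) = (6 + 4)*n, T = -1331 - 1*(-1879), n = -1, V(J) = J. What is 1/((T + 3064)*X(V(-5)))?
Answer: -1/36120 ≈ -2.7685e-5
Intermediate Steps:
T = 548 (T = -1331 + 1879 = 548)
X(K) = -10 (X(K) = (6 + 4)*(-1) = 10*(-1) = -10)
1/((T + 3064)*X(V(-5))) = 1/((548 + 3064)*(-10)) = -⅒/3612 = (1/3612)*(-⅒) = -1/36120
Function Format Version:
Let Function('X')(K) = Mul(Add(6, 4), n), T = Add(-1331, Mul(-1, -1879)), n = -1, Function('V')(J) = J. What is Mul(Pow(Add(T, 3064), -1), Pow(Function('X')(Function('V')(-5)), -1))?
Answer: Rational(-1, 36120) ≈ -2.7685e-5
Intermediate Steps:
T = 548 (T = Add(-1331, 1879) = 548)
Function('X')(K) = -10 (Function('X')(K) = Mul(Add(6, 4), -1) = Mul(10, -1) = -10)
Mul(Pow(Add(T, 3064), -1), Pow(Function('X')(Function('V')(-5)), -1)) = Mul(Pow(Add(548, 3064), -1), Pow(-10, -1)) = Mul(Pow(3612, -1), Rational(-1, 10)) = Mul(Rational(1, 3612), Rational(-1, 10)) = Rational(-1, 36120)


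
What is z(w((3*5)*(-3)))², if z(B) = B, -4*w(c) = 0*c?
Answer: 0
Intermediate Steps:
w(c) = 0 (w(c) = -0*c = -¼*0 = 0)
z(w((3*5)*(-3)))² = 0² = 0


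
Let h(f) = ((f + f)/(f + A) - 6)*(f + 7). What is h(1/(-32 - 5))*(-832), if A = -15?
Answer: 178915776/5143 ≈ 34788.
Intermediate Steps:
h(f) = (-6 + 2*f/(-15 + f))*(7 + f) (h(f) = ((f + f)/(f - 15) - 6)*(f + 7) = ((2*f)/(-15 + f) - 6)*(7 + f) = (2*f/(-15 + f) - 6)*(7 + f) = (-6 + 2*f/(-15 + f))*(7 + f))
h(1/(-32 - 5))*(-832) = (2*(315 - 2/(-32 - 5)**2 + 31/(-32 - 5))/(-15 + 1/(-32 - 5)))*(-832) = (2*(315 - 2*(1/(-37))**2 + 31/(-37))/(-15 + 1/(-37)))*(-832) = (2*(315 - 2*(-1/37)**2 + 31*(-1/37))/(-15 - 1/37))*(-832) = (2*(315 - 2*1/1369 - 31/37)/(-556/37))*(-832) = (2*(-37/556)*(315 - 2/1369 - 31/37))*(-832) = (2*(-37/556)*(430086/1369))*(-832) = -215043/5143*(-832) = 178915776/5143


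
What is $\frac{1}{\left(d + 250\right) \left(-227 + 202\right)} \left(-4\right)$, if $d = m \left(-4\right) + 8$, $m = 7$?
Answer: $\frac{2}{2875} \approx 0.00069565$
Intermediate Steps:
$d = -20$ ($d = 7 \left(-4\right) + 8 = -28 + 8 = -20$)
$\frac{1}{\left(d + 250\right) \left(-227 + 202\right)} \left(-4\right) = \frac{1}{\left(-20 + 250\right) \left(-227 + 202\right)} \left(-4\right) = \frac{1}{230 \left(-25\right)} \left(-4\right) = \frac{1}{230} \left(- \frac{1}{25}\right) \left(-4\right) = \left(- \frac{1}{5750}\right) \left(-4\right) = \frac{2}{2875}$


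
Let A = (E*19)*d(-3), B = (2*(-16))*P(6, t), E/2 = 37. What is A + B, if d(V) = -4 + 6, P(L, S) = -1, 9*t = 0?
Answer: 2844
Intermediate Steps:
t = 0 (t = (⅑)*0 = 0)
d(V) = 2
E = 74 (E = 2*37 = 74)
B = 32 (B = (2*(-16))*(-1) = -32*(-1) = 32)
A = 2812 (A = (74*19)*2 = 1406*2 = 2812)
A + B = 2812 + 32 = 2844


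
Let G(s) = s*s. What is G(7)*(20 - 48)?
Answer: -1372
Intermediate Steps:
G(s) = s²
G(7)*(20 - 48) = 7²*(20 - 48) = 49*(-28) = -1372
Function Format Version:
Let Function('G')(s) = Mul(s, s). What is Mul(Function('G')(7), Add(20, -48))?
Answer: -1372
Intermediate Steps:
Function('G')(s) = Pow(s, 2)
Mul(Function('G')(7), Add(20, -48)) = Mul(Pow(7, 2), Add(20, -48)) = Mul(49, -28) = -1372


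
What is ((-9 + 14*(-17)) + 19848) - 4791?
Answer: 14810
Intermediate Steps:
((-9 + 14*(-17)) + 19848) - 4791 = ((-9 - 238) + 19848) - 4791 = (-247 + 19848) - 4791 = 19601 - 4791 = 14810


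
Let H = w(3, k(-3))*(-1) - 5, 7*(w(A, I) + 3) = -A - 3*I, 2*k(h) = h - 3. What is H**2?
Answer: 400/49 ≈ 8.1633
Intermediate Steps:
k(h) = -3/2 + h/2 (k(h) = (h - 3)/2 = (-3 + h)/2 = -3/2 + h/2)
w(A, I) = -3 - 3*I/7 - A/7 (w(A, I) = -3 + (-A - 3*I)/7 = -3 + (-3*I/7 - A/7) = -3 - 3*I/7 - A/7)
H = -20/7 (H = (-3 - 3*(-3/2 + (1/2)*(-3))/7 - 1/7*3)*(-1) - 5 = (-3 - 3*(-3/2 - 3/2)/7 - 3/7)*(-1) - 5 = (-3 - 3/7*(-3) - 3/7)*(-1) - 5 = (-3 + 9/7 - 3/7)*(-1) - 5 = -15/7*(-1) - 5 = 15/7 - 5 = -20/7 ≈ -2.8571)
H**2 = (-20/7)**2 = 400/49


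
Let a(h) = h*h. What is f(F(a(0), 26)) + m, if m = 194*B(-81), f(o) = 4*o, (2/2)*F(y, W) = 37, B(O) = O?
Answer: -15566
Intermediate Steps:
a(h) = h²
F(y, W) = 37
m = -15714 (m = 194*(-81) = -15714)
f(F(a(0), 26)) + m = 4*37 - 15714 = 148 - 15714 = -15566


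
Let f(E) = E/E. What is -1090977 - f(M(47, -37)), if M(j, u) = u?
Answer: -1090978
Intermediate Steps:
f(E) = 1
-1090977 - f(M(47, -37)) = -1090977 - 1*1 = -1090977 - 1 = -1090978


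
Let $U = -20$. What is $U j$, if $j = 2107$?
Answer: $-42140$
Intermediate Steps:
$U j = \left(-20\right) 2107 = -42140$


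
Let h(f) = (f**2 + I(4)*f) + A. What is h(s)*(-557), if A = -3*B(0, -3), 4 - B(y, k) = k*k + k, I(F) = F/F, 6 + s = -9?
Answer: -120312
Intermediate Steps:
s = -15 (s = -6 - 9 = -15)
I(F) = 1
B(y, k) = 4 - k - k**2 (B(y, k) = 4 - (k*k + k) = 4 - (k**2 + k) = 4 - (k + k**2) = 4 + (-k - k**2) = 4 - k - k**2)
A = 6 (A = -3*(4 - 1*(-3) - 1*(-3)**2) = -3*(4 + 3 - 1*9) = -3*(4 + 3 - 9) = -3*(-2) = 6)
h(f) = 6 + f + f**2 (h(f) = (f**2 + 1*f) + 6 = (f**2 + f) + 6 = (f + f**2) + 6 = 6 + f + f**2)
h(s)*(-557) = (6 - 15 + (-15)**2)*(-557) = (6 - 15 + 225)*(-557) = 216*(-557) = -120312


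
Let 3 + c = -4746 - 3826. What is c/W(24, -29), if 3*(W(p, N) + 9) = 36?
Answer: -8575/3 ≈ -2858.3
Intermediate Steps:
W(p, N) = 3 (W(p, N) = -9 + (⅓)*36 = -9 + 12 = 3)
c = -8575 (c = -3 + (-4746 - 3826) = -3 - 8572 = -8575)
c/W(24, -29) = -8575/3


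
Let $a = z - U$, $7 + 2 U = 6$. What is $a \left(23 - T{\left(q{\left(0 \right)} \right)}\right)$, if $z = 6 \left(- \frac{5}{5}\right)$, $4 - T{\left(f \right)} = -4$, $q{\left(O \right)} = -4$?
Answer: $- \frac{165}{2} \approx -82.5$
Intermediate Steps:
$U = - \frac{1}{2}$ ($U = - \frac{7}{2} + \frac{1}{2} \cdot 6 = - \frac{7}{2} + 3 = - \frac{1}{2} \approx -0.5$)
$T{\left(f \right)} = 8$ ($T{\left(f \right)} = 4 - -4 = 4 + 4 = 8$)
$z = -6$ ($z = 6 \left(\left(-5\right) \frac{1}{5}\right) = 6 \left(-1\right) = -6$)
$a = - \frac{11}{2}$ ($a = -6 - - \frac{1}{2} = -6 + \frac{1}{2} = - \frac{11}{2} \approx -5.5$)
$a \left(23 - T{\left(q{\left(0 \right)} \right)}\right) = - \frac{11 \left(23 - 8\right)}{2} = \left(- \frac{11}{2}\right) 15 = - \frac{165}{2}$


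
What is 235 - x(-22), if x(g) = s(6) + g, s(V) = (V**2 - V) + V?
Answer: 221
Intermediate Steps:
s(V) = V**2
x(g) = 36 + g (x(g) = 6**2 + g = 36 + g)
235 - x(-22) = 235 - (36 - 22) = 235 - 1*14 = 235 - 14 = 221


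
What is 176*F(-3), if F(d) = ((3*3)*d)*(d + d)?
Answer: 28512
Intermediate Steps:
F(d) = 18*d**2 (F(d) = (9*d)*(2*d) = 18*d**2)
176*F(-3) = 176*(18*(-3)**2) = 176*(18*9) = 176*162 = 28512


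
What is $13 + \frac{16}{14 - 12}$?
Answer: $21$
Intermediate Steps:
$13 + \frac{16}{14 - 12} = 13 + \frac{16}{2} = 13 + 16 \cdot \frac{1}{2} = 13 + 8 = 21$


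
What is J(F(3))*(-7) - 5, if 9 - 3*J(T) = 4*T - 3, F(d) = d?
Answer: -5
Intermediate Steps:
J(T) = 4 - 4*T/3 (J(T) = 3 - (4*T - 3)/3 = 3 - (-3 + 4*T)/3 = 3 + (1 - 4*T/3) = 4 - 4*T/3)
J(F(3))*(-7) - 5 = (4 - 4/3*3)*(-7) - 5 = (4 - 4)*(-7) - 5 = 0*(-7) - 5 = 0 - 5 = -5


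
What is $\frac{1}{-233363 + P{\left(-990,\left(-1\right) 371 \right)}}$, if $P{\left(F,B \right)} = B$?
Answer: $- \frac{1}{233734} \approx -4.2784 \cdot 10^{-6}$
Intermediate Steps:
$\frac{1}{-233363 + P{\left(-990,\left(-1\right) 371 \right)}} = \frac{1}{-233363 - 371} = \frac{1}{-233734} = - \frac{1}{233734}$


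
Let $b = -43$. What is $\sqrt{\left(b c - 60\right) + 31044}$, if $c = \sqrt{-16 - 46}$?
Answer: $\sqrt{30984 - 43 i \sqrt{62}} \approx 176.03 - 0.9617 i$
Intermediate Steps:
$c = i \sqrt{62}$ ($c = \sqrt{-62} = i \sqrt{62} \approx 7.874 i$)
$\sqrt{\left(b c - 60\right) + 31044} = \sqrt{\left(- 43 i \sqrt{62} - 60\right) + 31044} = \sqrt{\left(-60 - 43 i \sqrt{62}\right) + 31044} = \sqrt{30984 - 43 i \sqrt{62}}$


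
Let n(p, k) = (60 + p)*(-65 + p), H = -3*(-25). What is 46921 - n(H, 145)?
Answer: 45571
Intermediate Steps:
H = 75
n(p, k) = (-65 + p)*(60 + p)
46921 - n(H, 145) = 46921 - (-3900 + 75² - 5*75) = 46921 - (-3900 + 5625 - 375) = 46921 - 1*1350 = 46921 - 1350 = 45571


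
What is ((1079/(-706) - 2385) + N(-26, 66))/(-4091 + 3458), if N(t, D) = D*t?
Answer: 2896385/446898 ≈ 6.4811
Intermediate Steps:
((1079/(-706) - 2385) + N(-26, 66))/(-4091 + 3458) = ((1079/(-706) - 2385) + 66*(-26))/(-4091 + 3458) = ((1079*(-1/706) - 2385) - 1716)/(-633) = ((-1079/706 - 2385) - 1716)*(-1/633) = (-1684889/706 - 1716)*(-1/633) = -2896385/706*(-1/633) = 2896385/446898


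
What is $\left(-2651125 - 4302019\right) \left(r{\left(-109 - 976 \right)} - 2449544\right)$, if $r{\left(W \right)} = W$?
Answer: $17039576327576$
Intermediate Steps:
$\left(-2651125 - 4302019\right) \left(r{\left(-109 - 976 \right)} - 2449544\right) = \left(-2651125 - 4302019\right) \left(\left(-109 - 976\right) - 2449544\right) = - 6953144 \left(\left(-109 - 976\right) - 2449544\right) = - 6953144 \left(-1085 - 2449544\right) = \left(-6953144\right) \left(-2450629\right) = 17039576327576$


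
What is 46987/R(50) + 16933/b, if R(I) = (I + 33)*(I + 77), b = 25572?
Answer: 1380042317/269554452 ≈ 5.1197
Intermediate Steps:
R(I) = (33 + I)*(77 + I)
46987/R(50) + 16933/b = 46987/(2541 + 50² + 110*50) + 16933/25572 = 46987/(2541 + 2500 + 5500) + 16933*(1/25572) = 46987/10541 + 16933/25572 = 1380042317/269554452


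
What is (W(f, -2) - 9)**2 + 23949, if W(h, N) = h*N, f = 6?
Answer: 24390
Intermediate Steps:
W(h, N) = N*h
(W(f, -2) - 9)**2 + 23949 = (-2*6 - 9)**2 + 23949 = (-12 - 9)**2 + 23949 = (-21)**2 + 23949 = 441 + 23949 = 24390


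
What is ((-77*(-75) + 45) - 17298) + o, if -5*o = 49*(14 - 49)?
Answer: -11135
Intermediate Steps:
o = 343 (o = -49*(14 - 49)/5 = -49*(-35)/5 = -⅕*(-1715) = 343)
((-77*(-75) + 45) - 17298) + o = ((-77*(-75) + 45) - 17298) + 343 = ((5775 + 45) - 17298) + 343 = (5820 - 17298) + 343 = -11478 + 343 = -11135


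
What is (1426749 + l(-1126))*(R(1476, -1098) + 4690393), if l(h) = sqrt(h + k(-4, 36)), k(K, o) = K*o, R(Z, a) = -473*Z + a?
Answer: 5694364991103 + 3991147*I*sqrt(1270) ≈ 5.6944e+12 + 1.4223e+8*I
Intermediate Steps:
R(Z, a) = a - 473*Z
l(h) = sqrt(-144 + h) (l(h) = sqrt(h - 4*36) = sqrt(h - 144) = sqrt(-144 + h))
(1426749 + l(-1126))*(R(1476, -1098) + 4690393) = (1426749 + sqrt(-144 - 1126))*((-1098 - 473*1476) + 4690393) = (1426749 + sqrt(-1270))*((-1098 - 698148) + 4690393) = (1426749 + I*sqrt(1270))*(-699246 + 4690393) = (1426749 + I*sqrt(1270))*3991147 = 5694364991103 + 3991147*I*sqrt(1270)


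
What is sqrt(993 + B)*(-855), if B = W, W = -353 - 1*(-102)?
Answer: -855*sqrt(742) ≈ -23290.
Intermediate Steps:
W = -251 (W = -353 + 102 = -251)
B = -251
sqrt(993 + B)*(-855) = sqrt(993 - 251)*(-855) = sqrt(742)*(-855) = -855*sqrt(742)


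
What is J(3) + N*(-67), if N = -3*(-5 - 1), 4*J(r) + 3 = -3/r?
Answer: -1207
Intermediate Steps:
J(r) = -3/4 - 3/(4*r) (J(r) = -3/4 + (-3/r)/4 = -3/4 - 3/(4*r))
N = 18 (N = -3*(-6) = 18)
J(3) + N*(-67) = (3/4)*(-1 - 1*3)/3 + 18*(-67) = (3/4)*(1/3)*(-1 - 3) - 1206 = (3/4)*(1/3)*(-4) - 1206 = -1 - 1206 = -1207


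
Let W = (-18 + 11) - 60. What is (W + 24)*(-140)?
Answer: 6020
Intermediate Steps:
W = -67 (W = -7 - 60 = -67)
(W + 24)*(-140) = (-67 + 24)*(-140) = -43*(-140) = 6020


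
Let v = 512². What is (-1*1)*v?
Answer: -262144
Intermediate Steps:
v = 262144
(-1*1)*v = -1*1*262144 = -1*262144 = -262144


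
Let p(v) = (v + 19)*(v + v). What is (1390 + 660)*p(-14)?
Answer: -287000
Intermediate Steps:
p(v) = 2*v*(19 + v) (p(v) = (19 + v)*(2*v) = 2*v*(19 + v))
(1390 + 660)*p(-14) = (1390 + 660)*(2*(-14)*(19 - 14)) = 2050*(2*(-14)*5) = 2050*(-140) = -287000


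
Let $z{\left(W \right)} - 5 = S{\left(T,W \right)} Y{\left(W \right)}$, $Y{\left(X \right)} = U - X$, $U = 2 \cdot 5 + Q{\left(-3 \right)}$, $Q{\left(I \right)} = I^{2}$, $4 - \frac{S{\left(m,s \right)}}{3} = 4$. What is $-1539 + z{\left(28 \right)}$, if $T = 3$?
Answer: $-1534$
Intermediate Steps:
$S{\left(m,s \right)} = 0$ ($S{\left(m,s \right)} = 12 - 12 = 0$)
$U = 19$ ($U = 2 \cdot 5 + \left(-3\right)^{2} = 10 + 9 = 19$)
$Y{\left(X \right)} = 19 - X$
$z{\left(W \right)} = 5$ ($z{\left(W \right)} = 5 + 0 \left(19 - W\right) = 5 + 0 = 5$)
$-1539 + z{\left(28 \right)} = -1539 + 5 = -1534$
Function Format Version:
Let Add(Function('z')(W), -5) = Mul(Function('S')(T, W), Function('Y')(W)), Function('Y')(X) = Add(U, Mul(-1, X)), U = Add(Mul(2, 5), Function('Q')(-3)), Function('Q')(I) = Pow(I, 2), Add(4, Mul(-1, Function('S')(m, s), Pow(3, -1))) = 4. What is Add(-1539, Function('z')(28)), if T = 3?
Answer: -1534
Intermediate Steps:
Function('S')(m, s) = 0 (Function('S')(m, s) = Add(12, Mul(-3, 4)) = Add(12, -12) = 0)
U = 19 (U = Add(Mul(2, 5), Pow(-3, 2)) = Add(10, 9) = 19)
Function('Y')(X) = Add(19, Mul(-1, X))
Function('z')(W) = 5 (Function('z')(W) = Add(5, Mul(0, Add(19, Mul(-1, W)))) = Add(5, 0) = 5)
Add(-1539, Function('z')(28)) = Add(-1539, 5) = -1534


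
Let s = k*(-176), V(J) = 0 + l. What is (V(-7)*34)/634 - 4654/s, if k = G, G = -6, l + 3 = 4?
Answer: -728683/167376 ≈ -4.3536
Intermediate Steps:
l = 1 (l = -3 + 4 = 1)
k = -6
V(J) = 1 (V(J) = 0 + 1 = 1)
s = 1056 (s = -6*(-176) = 1056)
(V(-7)*34)/634 - 4654/s = (1*34)/634 - 4654/1056 = 34*(1/634) - 4654*1/1056 = 17/317 - 2327/528 = -728683/167376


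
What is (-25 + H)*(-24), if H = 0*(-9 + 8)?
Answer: 600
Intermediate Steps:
H = 0 (H = 0*(-1) = 0)
(-25 + H)*(-24) = (-25 + 0)*(-24) = -25*(-24) = 600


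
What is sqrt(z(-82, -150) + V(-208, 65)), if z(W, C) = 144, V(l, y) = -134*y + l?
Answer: I*sqrt(8774) ≈ 93.67*I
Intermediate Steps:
V(l, y) = l - 134*y
sqrt(z(-82, -150) + V(-208, 65)) = sqrt(144 + (-208 - 134*65)) = sqrt(144 + (-208 - 8710)) = sqrt(144 - 8918) = sqrt(-8774) = I*sqrt(8774)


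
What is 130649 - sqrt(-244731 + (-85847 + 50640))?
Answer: 130649 - I*sqrt(279938) ≈ 1.3065e+5 - 529.09*I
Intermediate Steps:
130649 - sqrt(-244731 + (-85847 + 50640)) = 130649 - sqrt(-244731 - 35207) = 130649 - sqrt(-279938) = 130649 - I*sqrt(279938)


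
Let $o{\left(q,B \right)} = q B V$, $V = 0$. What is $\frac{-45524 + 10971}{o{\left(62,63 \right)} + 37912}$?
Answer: $- \frac{34553}{37912} \approx -0.9114$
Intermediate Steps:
$o{\left(q,B \right)} = 0$ ($o{\left(q,B \right)} = q B 0 = B q 0 = 0$)
$\frac{-45524 + 10971}{o{\left(62,63 \right)} + 37912} = \frac{-45524 + 10971}{0 + 37912} = - \frac{34553}{37912}$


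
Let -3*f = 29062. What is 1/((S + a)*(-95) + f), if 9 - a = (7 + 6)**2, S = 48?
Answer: 3/2858 ≈ 0.0010497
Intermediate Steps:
f = -29062/3 (f = -1/3*29062 = -29062/3 ≈ -9687.3)
a = -160 (a = 9 - (7 + 6)**2 = 9 - 1*13**2 = 9 - 1*169 = 9 - 169 = -160)
1/((S + a)*(-95) + f) = 1/((48 - 160)*(-95) - 29062/3) = 1/(-112*(-95) - 29062/3) = 1/(10640 - 29062/3) = 1/(2858/3) = 3/2858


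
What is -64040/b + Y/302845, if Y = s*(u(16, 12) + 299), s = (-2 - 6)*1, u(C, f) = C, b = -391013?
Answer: 3681768208/23683266397 ≈ 0.15546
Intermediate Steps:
s = -8 (s = -8*1 = -8)
Y = -2520 (Y = -8*(16 + 299) = -8*315 = -2520)
-64040/b + Y/302845 = -64040/(-391013) - 2520/302845 = -64040*(-1/391013) - 2520*1/302845 = 64040/391013 - 504/60569 = 3681768208/23683266397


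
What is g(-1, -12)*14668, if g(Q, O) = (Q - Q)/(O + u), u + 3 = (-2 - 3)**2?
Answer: 0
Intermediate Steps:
u = 22 (u = -3 + (-2 - 3)**2 = -3 + (-5)**2 = -3 + 25 = 22)
g(Q, O) = 0 (g(Q, O) = (Q - Q)/(O + 22) = 0/(22 + O) = 0)
g(-1, -12)*14668 = 0*14668 = 0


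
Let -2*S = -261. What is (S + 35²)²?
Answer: 7349521/4 ≈ 1.8374e+6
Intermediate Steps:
S = 261/2 (S = -½*(-261) = 261/2 ≈ 130.50)
(S + 35²)² = (261/2 + 35²)² = (261/2 + 1225)² = (2711/2)² = 7349521/4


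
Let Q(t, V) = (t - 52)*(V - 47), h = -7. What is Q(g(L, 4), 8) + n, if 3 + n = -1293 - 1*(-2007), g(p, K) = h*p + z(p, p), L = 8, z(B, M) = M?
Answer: 4611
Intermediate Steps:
g(p, K) = -6*p (g(p, K) = -7*p + p = -6*p)
n = 711 (n = -3 + (-1293 - 1*(-2007)) = -3 + (-1293 + 2007) = -3 + 714 = 711)
Q(t, V) = (-52 + t)*(-47 + V)
Q(g(L, 4), 8) + n = (2444 - 52*8 - (-282)*8 + 8*(-6*8)) + 711 = (2444 - 416 - 47*(-48) + 8*(-48)) + 711 = (2444 - 416 + 2256 - 384) + 711 = 3900 + 711 = 4611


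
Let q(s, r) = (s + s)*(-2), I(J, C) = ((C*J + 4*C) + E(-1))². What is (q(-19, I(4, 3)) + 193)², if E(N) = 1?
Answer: 72361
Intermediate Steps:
I(J, C) = (1 + 4*C + C*J)² (I(J, C) = ((C*J + 4*C) + 1)² = ((4*C + C*J) + 1)² = (1 + 4*C + C*J)²)
q(s, r) = -4*s (q(s, r) = (2*s)*(-2) = -4*s)
(q(-19, I(4, 3)) + 193)² = (-4*(-19) + 193)² = (76 + 193)² = 269² = 72361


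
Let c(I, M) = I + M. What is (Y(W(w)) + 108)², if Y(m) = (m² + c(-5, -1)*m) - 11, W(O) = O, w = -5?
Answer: 23104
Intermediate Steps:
Y(m) = -11 + m² - 6*m (Y(m) = (m² + (-5 - 1)*m) - 11 = (m² - 6*m) - 11 = -11 + m² - 6*m)
(Y(W(w)) + 108)² = ((-11 + (-5)² - 6*(-5)) + 108)² = ((-11 + 25 + 30) + 108)² = (44 + 108)² = 152² = 23104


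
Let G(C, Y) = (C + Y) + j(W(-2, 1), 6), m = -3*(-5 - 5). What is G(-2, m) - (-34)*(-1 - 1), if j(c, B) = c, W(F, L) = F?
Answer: -42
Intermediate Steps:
m = 30 (m = -3*(-10) = 30)
G(C, Y) = -2 + C + Y (G(C, Y) = (C + Y) - 2 = -2 + C + Y)
G(-2, m) - (-34)*(-1 - 1) = (-2 - 2 + 30) - (-34)*(-1 - 1) = 26 - (-34)*(-2) = 26 - 34*2 = 26 - 68 = -42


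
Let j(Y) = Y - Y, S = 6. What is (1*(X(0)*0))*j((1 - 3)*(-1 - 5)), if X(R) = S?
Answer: 0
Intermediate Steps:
X(R) = 6
j(Y) = 0
(1*(X(0)*0))*j((1 - 3)*(-1 - 5)) = (1*(6*0))*0 = (1*0)*0 = 0*0 = 0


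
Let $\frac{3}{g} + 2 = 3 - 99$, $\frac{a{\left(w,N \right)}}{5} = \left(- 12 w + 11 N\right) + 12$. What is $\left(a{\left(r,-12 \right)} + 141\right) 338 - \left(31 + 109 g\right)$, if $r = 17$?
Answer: $- \frac{48993107}{98} \approx -4.9993 \cdot 10^{5}$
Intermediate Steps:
$a{\left(w,N \right)} = 60 - 60 w + 55 N$ ($a{\left(w,N \right)} = 5 \left(\left(- 12 w + 11 N\right) + 12\right) = 5 \left(12 - 12 w + 11 N\right) = 60 - 60 w + 55 N$)
$g = - \frac{3}{98}$ ($g = \frac{3}{-2 + \left(3 - 99\right)} = \frac{3}{-2 - 96} = \frac{3}{-98} = 3 \left(- \frac{1}{98}\right) = - \frac{3}{98} \approx -0.030612$)
$\left(a{\left(r,-12 \right)} + 141\right) 338 - \left(31 + 109 g\right) = \left(\left(60 - 1020 + 55 \left(-12\right)\right) + 141\right) 338 - \frac{2711}{98} = \left(\left(60 - 1020 - 660\right) + 141\right) 338 + \left(\frac{327}{98} - 31\right) = \left(-1620 + 141\right) 338 - \frac{2711}{98} = \left(-1479\right) 338 - \frac{2711}{98} = -499902 - \frac{2711}{98} = - \frac{48993107}{98}$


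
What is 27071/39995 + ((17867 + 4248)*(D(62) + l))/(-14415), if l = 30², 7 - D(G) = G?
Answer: -149400667132/115305585 ≈ -1295.7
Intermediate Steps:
D(G) = 7 - G
l = 900
27071/39995 + ((17867 + 4248)*(D(62) + l))/(-14415) = 27071/39995 + ((17867 + 4248)*((7 - 1*62) + 900))/(-14415) = 27071*(1/39995) + (22115*((7 - 62) + 900))*(-1/14415) = 27071/39995 + (22115*(-55 + 900))*(-1/14415) = 27071/39995 + (22115*845)*(-1/14415) = 27071/39995 + 18687175*(-1/14415) = 27071/39995 - 3737435/2883 = -149400667132/115305585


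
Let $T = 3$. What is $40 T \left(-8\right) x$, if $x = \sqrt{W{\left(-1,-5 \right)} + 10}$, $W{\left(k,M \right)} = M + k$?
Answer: $-1920$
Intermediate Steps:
$x = 2$ ($x = \sqrt{\left(-5 - 1\right) + 10} = \sqrt{-6 + 10} = \sqrt{4} = 2$)
$40 T \left(-8\right) x = 40 \cdot 3 \left(-8\right) 2 = 40 \left(-24\right) 2 = \left(-960\right) 2 = -1920$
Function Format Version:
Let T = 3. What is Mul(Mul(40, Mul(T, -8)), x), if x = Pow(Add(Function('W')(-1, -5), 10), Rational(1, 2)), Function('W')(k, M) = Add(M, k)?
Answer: -1920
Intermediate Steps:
x = 2 (x = Pow(Add(Add(-5, -1), 10), Rational(1, 2)) = Pow(Add(-6, 10), Rational(1, 2)) = Pow(4, Rational(1, 2)) = 2)
Mul(Mul(40, Mul(T, -8)), x) = Mul(Mul(40, Mul(3, -8)), 2) = Mul(Mul(40, -24), 2) = Mul(-960, 2) = -1920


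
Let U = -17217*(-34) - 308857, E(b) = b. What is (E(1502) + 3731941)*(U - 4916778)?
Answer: -17324135014851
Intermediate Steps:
U = 276521 (U = 585378 - 308857 = 276521)
(E(1502) + 3731941)*(U - 4916778) = (1502 + 3731941)*(276521 - 4916778) = 3733443*(-4640257) = -17324135014851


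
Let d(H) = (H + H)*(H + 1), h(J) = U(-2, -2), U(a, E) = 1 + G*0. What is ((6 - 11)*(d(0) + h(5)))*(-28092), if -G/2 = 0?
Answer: 140460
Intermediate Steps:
G = 0 (G = -2*0 = 0)
U(a, E) = 1 (U(a, E) = 1 + 0*0 = 1 + 0 = 1)
h(J) = 1
d(H) = 2*H*(1 + H) (d(H) = (2*H)*(1 + H) = 2*H*(1 + H))
((6 - 11)*(d(0) + h(5)))*(-28092) = ((6 - 11)*(2*0*(1 + 0) + 1))*(-28092) = -5*(2*0*1 + 1)*(-28092) = -5*(0 + 1)*(-28092) = -5*1*(-28092) = -5*(-28092) = 140460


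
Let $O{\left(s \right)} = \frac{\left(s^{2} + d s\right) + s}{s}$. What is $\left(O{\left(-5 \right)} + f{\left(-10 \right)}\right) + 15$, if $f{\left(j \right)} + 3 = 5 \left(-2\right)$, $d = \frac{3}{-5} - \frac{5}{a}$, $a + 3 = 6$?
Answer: $- \frac{64}{15} \approx -4.2667$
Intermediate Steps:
$a = 3$ ($a = -3 + 6 = 3$)
$d = - \frac{34}{15}$ ($d = \frac{3}{-5} - \frac{5}{3} = 3 \left(- \frac{1}{5}\right) - \frac{5}{3} = - \frac{3}{5} - \frac{5}{3} = - \frac{34}{15} \approx -2.2667$)
$f{\left(j \right)} = -13$ ($f{\left(j \right)} = -3 + 5 \left(-2\right) = -3 - 10 = -13$)
$O{\left(s \right)} = \frac{s^{2} - \frac{19 s}{15}}{s}$ ($O{\left(s \right)} = \frac{\left(s^{2} - \frac{34 s}{15}\right) + s}{s} = \frac{s^{2} - \frac{19 s}{15}}{s}$)
$\left(O{\left(-5 \right)} + f{\left(-10 \right)}\right) + 15 = \left(\left(- \frac{19}{15} - 5\right) - 13\right) + 15 = \left(- \frac{94}{15} - 13\right) + 15 = - \frac{289}{15} + 15 = - \frac{64}{15}$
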